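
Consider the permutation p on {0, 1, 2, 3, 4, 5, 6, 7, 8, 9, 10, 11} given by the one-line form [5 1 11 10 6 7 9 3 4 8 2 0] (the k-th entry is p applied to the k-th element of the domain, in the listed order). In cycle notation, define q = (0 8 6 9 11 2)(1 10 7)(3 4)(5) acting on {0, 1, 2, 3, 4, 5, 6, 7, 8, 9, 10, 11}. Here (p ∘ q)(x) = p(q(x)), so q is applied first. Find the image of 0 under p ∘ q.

First apply q: q(0) = 8, then p(8) = 4. Thus (p ∘ q)(0) = 4.

4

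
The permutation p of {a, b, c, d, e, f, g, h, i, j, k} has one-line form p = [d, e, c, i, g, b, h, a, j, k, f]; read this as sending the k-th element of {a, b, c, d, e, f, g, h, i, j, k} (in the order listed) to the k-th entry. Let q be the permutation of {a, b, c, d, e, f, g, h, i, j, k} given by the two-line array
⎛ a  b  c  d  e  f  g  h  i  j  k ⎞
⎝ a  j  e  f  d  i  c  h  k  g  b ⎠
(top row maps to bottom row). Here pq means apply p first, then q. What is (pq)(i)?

g

(pq)(i) = q(p(i)). p(i) = j, then q(j) = g. So (pq)(i) = g.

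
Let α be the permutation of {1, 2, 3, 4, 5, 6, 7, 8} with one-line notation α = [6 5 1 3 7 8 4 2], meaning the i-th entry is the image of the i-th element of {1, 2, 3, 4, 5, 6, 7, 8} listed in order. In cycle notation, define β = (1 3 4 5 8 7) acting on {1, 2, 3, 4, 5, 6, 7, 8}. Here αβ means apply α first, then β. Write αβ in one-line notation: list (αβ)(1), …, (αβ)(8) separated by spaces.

(αβ)(x) = β(α(x)). Computing each image: β(α(1)) = β(6) = 6, β(α(2)) = β(5) = 8, β(α(3)) = β(1) = 3, β(α(4)) = β(3) = 4, β(α(5)) = β(7) = 1, β(α(6)) = β(8) = 7, β(α(7)) = β(4) = 5, β(α(8)) = β(2) = 2.
Hence αβ = [6 8 3 4 1 7 5 2].

6 8 3 4 1 7 5 2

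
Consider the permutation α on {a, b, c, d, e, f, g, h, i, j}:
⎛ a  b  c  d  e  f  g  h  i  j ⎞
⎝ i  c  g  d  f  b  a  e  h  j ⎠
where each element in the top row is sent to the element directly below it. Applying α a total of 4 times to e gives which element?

g

Tracing e → f → … returns to e after 8 steps, so e lies in an 8-cycle (a i h e f b c g).
Stepping 4 places around the cycle: e → f → b → c → g.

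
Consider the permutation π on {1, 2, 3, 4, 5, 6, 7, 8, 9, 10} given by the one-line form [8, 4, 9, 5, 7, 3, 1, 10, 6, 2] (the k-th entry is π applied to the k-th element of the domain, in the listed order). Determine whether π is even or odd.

In disjoint-cycle form the cycle lengths are 7, 3.
A cycle of length ℓ contributes ℓ−1 transpositions, so π is a product of 6 + 2 = 8 transpositions — even.

even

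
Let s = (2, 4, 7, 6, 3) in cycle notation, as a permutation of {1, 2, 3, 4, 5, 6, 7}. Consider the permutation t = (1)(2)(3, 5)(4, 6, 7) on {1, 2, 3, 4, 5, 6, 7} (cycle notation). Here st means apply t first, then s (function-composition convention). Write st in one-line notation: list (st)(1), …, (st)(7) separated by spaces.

1 4 5 3 2 6 7

For each element, apply t then s: 1 → 1 → 1; 2 → 2 → 4; 3 → 5 → 5; 4 → 6 → 3; 5 → 3 → 2; 6 → 7 → 6; 7 → 4 → 7.
Collecting the images, st = [1 4 5 3 2 6 7].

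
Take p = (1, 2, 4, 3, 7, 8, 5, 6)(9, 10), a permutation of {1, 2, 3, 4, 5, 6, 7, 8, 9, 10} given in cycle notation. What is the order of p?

The cycle type of p is (8, 2).
The order of p is the least common multiple of its cycle lengths: lcm(8, 2) = 8.

8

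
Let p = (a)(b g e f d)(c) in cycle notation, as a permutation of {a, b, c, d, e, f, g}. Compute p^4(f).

e

f lies in the 5-cycle (b g e f d).
Advancing 4 steps from f: f → d → b → g → e.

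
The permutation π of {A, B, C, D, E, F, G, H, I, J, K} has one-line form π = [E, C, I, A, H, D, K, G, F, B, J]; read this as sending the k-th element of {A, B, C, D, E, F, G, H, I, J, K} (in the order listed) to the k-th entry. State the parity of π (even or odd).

In disjoint-cycle form the cycle lengths are 11.
A cycle is odd iff its length is even; π has 0 even-length cycles, so sgn(π) = (−1)^0 and π is even.

even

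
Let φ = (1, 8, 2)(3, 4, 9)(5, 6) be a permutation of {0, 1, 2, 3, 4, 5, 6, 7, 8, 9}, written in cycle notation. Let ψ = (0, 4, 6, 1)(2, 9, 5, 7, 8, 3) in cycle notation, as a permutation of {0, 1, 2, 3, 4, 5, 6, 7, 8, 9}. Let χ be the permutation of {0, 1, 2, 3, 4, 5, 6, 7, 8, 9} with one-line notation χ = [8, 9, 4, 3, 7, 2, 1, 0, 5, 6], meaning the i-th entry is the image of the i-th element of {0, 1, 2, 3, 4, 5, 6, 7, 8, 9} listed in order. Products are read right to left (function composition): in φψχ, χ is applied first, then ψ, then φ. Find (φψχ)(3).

Apply the permutations in order: χ(3) = 3, then ψ(3) = 2, then φ(2) = 1. So (φψχ)(3) = 1.

1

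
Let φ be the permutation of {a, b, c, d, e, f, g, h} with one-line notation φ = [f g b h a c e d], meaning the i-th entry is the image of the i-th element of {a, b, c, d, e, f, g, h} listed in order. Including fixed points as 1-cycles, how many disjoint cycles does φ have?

The cycle decomposition is (a f c b g e)(d h), which has 2 cycles (counting 1-cycles).

2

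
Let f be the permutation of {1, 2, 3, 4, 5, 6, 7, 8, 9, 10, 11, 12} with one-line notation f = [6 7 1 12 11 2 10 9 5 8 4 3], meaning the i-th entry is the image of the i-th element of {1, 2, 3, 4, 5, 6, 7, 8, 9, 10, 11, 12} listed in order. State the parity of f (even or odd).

odd

In disjoint-cycle form the cycle lengths are 12.
A cycle is odd iff its length is even; f has 1 even-length cycle, so sgn(f) = (−1)^1 and f is odd.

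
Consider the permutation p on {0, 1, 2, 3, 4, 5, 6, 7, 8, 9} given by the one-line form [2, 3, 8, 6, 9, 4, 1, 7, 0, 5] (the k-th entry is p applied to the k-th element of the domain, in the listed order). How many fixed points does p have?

1

The fixed points (elements with p(x) = x) are {7}, so there is 1.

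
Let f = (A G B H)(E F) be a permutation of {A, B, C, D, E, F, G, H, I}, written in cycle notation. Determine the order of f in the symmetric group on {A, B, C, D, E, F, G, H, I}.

The disjoint cycles have lengths 4, 2, 1, 1, 1.
The order of f is the least common multiple of its cycle lengths: lcm(4, 2) = 4.

4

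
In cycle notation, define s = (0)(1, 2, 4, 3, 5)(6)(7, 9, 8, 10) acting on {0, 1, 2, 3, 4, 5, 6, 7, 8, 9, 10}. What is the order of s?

The disjoint cycles have lengths 5, 4, 1, 1.
The order is lcm(5, 4) = 20.

20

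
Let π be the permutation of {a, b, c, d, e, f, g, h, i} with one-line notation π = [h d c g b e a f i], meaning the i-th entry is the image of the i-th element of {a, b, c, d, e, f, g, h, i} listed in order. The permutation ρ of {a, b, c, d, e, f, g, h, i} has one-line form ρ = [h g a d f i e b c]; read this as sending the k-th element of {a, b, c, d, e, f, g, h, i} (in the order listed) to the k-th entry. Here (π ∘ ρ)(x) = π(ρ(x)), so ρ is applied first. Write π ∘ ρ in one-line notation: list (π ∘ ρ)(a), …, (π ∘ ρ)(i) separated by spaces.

f a h g e i b d c

(π ∘ ρ)(x) = π(ρ(x)). Computing each image: π(ρ(a)) = π(h) = f, π(ρ(b)) = π(g) = a, π(ρ(c)) = π(a) = h, π(ρ(d)) = π(d) = g, π(ρ(e)) = π(f) = e, π(ρ(f)) = π(i) = i, π(ρ(g)) = π(e) = b, π(ρ(h)) = π(b) = d, π(ρ(i)) = π(c) = c.
Hence π ∘ ρ = [f a h g e i b d c].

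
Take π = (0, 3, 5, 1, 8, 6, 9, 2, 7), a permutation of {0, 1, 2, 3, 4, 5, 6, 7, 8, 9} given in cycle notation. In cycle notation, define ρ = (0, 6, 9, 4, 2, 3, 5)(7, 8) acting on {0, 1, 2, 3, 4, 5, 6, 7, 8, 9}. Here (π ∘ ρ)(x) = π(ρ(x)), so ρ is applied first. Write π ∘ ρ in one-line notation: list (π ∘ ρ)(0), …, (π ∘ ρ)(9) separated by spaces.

(π ∘ ρ)(x) = π(ρ(x)). Computing each image: π(ρ(0)) = π(6) = 9, π(ρ(1)) = π(1) = 8, π(ρ(2)) = π(3) = 5, π(ρ(3)) = π(5) = 1, π(ρ(4)) = π(2) = 7, π(ρ(5)) = π(0) = 3, π(ρ(6)) = π(9) = 2, π(ρ(7)) = π(8) = 6, π(ρ(8)) = π(7) = 0, π(ρ(9)) = π(4) = 4.
Hence π ∘ ρ = [9 8 5 1 7 3 2 6 0 4].

9 8 5 1 7 3 2 6 0 4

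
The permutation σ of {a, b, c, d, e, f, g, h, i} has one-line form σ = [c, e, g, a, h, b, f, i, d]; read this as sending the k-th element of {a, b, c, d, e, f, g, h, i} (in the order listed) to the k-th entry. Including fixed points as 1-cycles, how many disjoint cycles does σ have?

1

The cycle decomposition is (a, c, g, f, b, e, h, i, d), which has 1 cycle (counting 1-cycles).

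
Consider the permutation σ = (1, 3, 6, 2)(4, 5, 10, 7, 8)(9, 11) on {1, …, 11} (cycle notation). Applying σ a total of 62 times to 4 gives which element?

10

4 lies in the 5-cycle (4, 5, 10, 7, 8).
On a 5-cycle, σ^5 is the identity, so σ^62 = σ^2 there (62 ≡ 2 mod 5).
Stepping 2 places around the cycle: 4 → 5 → 10.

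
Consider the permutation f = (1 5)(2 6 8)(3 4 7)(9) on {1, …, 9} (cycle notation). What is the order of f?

6

The disjoint cycles have lengths 3, 3, 2, 1.
The order is lcm(3, 3, 2) = 6.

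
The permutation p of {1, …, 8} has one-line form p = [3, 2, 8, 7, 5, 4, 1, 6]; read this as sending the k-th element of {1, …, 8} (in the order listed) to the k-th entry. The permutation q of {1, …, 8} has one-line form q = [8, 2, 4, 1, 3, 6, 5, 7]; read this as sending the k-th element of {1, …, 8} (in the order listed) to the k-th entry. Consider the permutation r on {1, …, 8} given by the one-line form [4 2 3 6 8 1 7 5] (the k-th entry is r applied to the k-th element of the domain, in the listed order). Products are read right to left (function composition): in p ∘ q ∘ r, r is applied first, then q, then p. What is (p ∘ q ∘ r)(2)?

2

Apply the permutations in order: r(2) = 2, then q(2) = 2, then p(2) = 2. So (p ∘ q ∘ r)(2) = 2.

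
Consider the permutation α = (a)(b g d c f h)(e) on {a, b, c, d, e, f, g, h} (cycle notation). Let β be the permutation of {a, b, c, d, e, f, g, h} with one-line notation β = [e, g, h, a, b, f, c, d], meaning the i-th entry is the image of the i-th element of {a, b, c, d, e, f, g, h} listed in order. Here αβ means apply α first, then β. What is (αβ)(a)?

e

(αβ)(a) = β(α(a)). α(a) = a, then β(a) = e. So (αβ)(a) = e.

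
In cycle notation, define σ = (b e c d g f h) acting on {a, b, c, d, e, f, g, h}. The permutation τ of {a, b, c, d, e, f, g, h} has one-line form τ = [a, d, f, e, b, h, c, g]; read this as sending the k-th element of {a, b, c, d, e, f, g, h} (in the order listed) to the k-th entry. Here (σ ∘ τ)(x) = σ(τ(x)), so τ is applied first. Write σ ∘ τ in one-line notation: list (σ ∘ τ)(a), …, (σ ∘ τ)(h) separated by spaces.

a g h c e b d f

Chase each element through τ then σ: a → a → a; b → d → g; c → f → h; d → e → c; e → b → e; f → h → b; g → c → d; h → g → f.
Collecting the images, σ ∘ τ = [a g h c e b d f].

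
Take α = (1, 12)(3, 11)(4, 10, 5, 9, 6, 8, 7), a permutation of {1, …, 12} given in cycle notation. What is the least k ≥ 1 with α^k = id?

14

The disjoint cycles have lengths 7, 2, 2, 1.
The order of α is the least common multiple of its cycle lengths: lcm(7, 2, 2) = 14.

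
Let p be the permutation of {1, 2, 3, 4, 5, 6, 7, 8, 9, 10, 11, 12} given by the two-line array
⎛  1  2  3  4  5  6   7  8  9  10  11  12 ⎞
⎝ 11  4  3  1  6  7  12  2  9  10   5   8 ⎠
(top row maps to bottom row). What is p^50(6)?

4

Tracing 6 → 7 → … returns to 6 after 9 steps, so 6 lies in a 9-cycle (1, 11, 5, 6, 7, 12, 8, 2, 4).
Powers repeat with period 9 on this cycle, and 50 mod 9 = 5, so p^50(6) = p^5(6).
Stepping 5 places around the cycle: 6 → 7 → 12 → 8 → 2 → 4.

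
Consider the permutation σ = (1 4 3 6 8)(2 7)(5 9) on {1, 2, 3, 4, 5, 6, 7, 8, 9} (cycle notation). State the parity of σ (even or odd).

The cycle lengths are 5, 2, 2.
A cycle is odd iff its length is even; σ has 2 even-length cycles, so sgn(σ) = (−1)^2 and σ is even.

even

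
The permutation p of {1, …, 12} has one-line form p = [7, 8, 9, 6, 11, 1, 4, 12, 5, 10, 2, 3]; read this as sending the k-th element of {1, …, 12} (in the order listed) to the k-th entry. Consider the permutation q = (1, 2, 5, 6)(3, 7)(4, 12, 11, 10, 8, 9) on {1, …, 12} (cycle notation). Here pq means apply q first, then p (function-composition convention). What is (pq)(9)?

First apply q: q(9) = 4, then p(4) = 6. Thus (pq)(9) = 6.

6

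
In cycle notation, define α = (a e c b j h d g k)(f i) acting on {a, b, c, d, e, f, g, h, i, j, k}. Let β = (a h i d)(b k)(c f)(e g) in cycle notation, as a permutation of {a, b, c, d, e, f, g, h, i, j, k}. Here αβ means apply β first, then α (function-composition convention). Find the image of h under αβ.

f

(αβ)(h) = α(β(h)). β(h) = i, then α(i) = f. So (αβ)(h) = f.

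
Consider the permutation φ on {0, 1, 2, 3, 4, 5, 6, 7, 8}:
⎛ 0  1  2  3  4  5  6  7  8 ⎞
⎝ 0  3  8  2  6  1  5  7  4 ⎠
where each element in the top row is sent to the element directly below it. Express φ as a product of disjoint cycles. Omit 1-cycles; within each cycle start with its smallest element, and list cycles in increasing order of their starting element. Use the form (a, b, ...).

From 1: 1 → 3 → 2 → 8 → 4 → 6 → 5 → 1, closing the cycle (1, 3, 2, 8, 4, 6, 5).
Continuing from each remaining unvisited element yields (1, 3, 2, 8, 4, 6, 5).

(1, 3, 2, 8, 4, 6, 5)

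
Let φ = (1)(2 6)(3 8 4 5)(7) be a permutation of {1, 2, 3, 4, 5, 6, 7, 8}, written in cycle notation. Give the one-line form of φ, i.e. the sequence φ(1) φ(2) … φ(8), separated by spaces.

1 6 8 5 3 2 7 4

Each element maps to the next entry in its cycle (wrapping to the front): 1→1, 2→6, 3→8, 4→5, 5→3, 6→2, 7→7, 8→4.
Listing these in domain order gives 1 6 8 5 3 2 7 4.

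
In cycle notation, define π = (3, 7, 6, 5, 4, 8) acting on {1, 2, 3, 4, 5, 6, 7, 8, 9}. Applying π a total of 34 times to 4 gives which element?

4 lies in the 6-cycle (3, 7, 6, 5, 4, 8).
Powers repeat with period 6 on this cycle, and 34 mod 6 = 4, so π^34(4) = π^4(4).
Stepping 4 places around the cycle: 4 → 8 → 3 → 7 → 6.

6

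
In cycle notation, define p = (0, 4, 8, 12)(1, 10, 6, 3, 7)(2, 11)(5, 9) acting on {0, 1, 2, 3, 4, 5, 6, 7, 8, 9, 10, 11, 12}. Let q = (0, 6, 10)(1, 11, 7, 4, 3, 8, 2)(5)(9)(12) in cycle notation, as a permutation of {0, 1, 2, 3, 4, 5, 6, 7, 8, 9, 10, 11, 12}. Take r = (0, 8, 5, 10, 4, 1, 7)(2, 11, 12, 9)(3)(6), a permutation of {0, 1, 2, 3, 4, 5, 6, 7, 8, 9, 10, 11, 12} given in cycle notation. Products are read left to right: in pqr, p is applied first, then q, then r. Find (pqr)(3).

1

(pqr)(3) = r(q(p(3))). p(3) = 7, then q(7) = 4, then r(4) = 1, so the result is 1.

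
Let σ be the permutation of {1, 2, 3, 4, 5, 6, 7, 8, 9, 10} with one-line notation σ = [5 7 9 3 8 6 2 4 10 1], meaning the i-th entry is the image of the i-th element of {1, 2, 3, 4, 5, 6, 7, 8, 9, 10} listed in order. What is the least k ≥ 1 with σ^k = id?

14

The disjoint-cycle form of σ has cycle lengths 7, 2, 1.
Since disjoint cycles commute, ord(σ) = lcm(7, 2) = 14.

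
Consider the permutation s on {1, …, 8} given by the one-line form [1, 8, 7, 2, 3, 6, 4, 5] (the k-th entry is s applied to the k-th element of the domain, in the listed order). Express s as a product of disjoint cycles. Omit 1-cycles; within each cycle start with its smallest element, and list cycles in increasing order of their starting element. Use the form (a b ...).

(2 8 5 3 7 4)

Iterating s from 2 gives 2 → 8 → 5 → 3 → 7 → 4 → 2; that is the 6-cycle (2 8 5 3 7 4).
Repeating from the next unused element and collecting all non-trivial cycles gives (2 8 5 3 7 4).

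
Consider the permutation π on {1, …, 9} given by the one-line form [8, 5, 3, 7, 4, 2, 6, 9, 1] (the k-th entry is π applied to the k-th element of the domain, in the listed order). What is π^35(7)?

Tracing 7 → 6 → … returns to 7 after 5 steps, so 7 lies in a 5-cycle (2 5 4 7 6).
Powers repeat with period 5 on this cycle, and 35 mod 5 = 0, so π^35(7) = π^0(7).
So π^35(7) = 7.

7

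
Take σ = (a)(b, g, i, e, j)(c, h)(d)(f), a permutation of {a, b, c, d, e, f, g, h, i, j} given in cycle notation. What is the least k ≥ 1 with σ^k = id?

10

The cycle type of σ is (5, 2, 1, 1, 1).
The order of σ is the least common multiple of its cycle lengths: lcm(5, 2) = 10.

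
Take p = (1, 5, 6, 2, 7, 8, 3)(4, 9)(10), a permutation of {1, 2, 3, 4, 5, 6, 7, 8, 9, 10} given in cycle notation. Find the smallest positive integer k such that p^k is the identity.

The cycle type of p is (7, 2, 1).
Since disjoint cycles commute, ord(p) = lcm(7, 2) = 14.

14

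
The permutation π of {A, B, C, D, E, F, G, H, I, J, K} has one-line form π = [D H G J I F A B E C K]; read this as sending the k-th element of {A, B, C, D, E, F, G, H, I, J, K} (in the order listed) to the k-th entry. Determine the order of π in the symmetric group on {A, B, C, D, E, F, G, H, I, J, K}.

Writing π as disjoint cycles, the cycle lengths are 5, 2, 2, 1, 1.
The order of π is the least common multiple of its cycle lengths: lcm(5, 2, 2) = 10.

10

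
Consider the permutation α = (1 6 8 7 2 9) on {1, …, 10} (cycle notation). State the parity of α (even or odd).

The cycle lengths are 6, 1, 1, 1, 1.
A cycle is odd iff its length is even; α has 1 even-length cycle, so sgn(α) = (−1)^1 and α is odd.

odd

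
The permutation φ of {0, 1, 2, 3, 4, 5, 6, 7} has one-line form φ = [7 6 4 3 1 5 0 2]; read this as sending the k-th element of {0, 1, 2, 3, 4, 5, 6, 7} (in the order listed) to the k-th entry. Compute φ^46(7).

6

Tracing 7 → 2 → … returns to 7 after 6 steps, so 7 lies in a 6-cycle (0 7 2 4 1 6).
On a 6-cycle, φ^6 is the identity, so φ^46 = φ^4 there (46 ≡ 4 mod 6).
Advancing 4 steps from 7: 7 → 2 → 4 → 1 → 6.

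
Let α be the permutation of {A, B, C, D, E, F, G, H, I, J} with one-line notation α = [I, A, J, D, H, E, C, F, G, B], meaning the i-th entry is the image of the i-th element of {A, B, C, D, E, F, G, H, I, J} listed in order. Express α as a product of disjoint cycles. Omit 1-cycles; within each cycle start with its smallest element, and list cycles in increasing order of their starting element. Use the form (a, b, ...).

Iterating α from A gives A → I → G → C → J → B → A; that is the 6-cycle (A, I, G, C, J, B).
Repeating from the next unused element and collecting all non-trivial cycles gives (A, I, G, C, J, B)(E, H, F).

(A, I, G, C, J, B)(E, H, F)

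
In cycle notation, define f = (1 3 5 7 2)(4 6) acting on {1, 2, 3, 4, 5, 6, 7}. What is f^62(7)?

1

7 lies in the 5-cycle (1 3 5 7 2).
Since the cycle has length 5, f^62 acts on it the same as f^2 (62 mod 5 = 2).
Stepping 2 places around the cycle: 7 → 2 → 1.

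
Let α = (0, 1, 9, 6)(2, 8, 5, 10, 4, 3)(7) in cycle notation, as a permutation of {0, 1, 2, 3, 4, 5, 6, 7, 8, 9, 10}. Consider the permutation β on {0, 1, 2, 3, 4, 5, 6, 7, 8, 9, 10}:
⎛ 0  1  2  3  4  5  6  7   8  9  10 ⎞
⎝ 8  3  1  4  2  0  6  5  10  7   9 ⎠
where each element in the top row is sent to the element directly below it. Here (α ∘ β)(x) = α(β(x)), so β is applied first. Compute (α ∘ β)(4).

First apply β: β(4) = 2, then α(2) = 8. Thus (α ∘ β)(4) = 8.

8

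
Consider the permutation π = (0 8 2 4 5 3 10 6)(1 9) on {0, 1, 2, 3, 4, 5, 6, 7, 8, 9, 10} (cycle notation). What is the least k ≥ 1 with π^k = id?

The disjoint cycles have lengths 8, 2, 1.
The order of π is the least common multiple of its cycle lengths: lcm(8, 2) = 8.

8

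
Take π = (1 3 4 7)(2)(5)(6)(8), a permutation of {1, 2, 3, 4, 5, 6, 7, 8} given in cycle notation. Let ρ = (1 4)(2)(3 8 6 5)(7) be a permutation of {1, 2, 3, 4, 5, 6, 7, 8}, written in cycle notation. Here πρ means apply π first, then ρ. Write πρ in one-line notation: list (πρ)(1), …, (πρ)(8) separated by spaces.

8 2 1 7 3 5 4 6

(πρ)(x) = ρ(π(x)). Computing each image: ρ(π(1)) = ρ(3) = 8, ρ(π(2)) = ρ(2) = 2, ρ(π(3)) = ρ(4) = 1, ρ(π(4)) = ρ(7) = 7, ρ(π(5)) = ρ(5) = 3, ρ(π(6)) = ρ(6) = 5, ρ(π(7)) = ρ(1) = 4, ρ(π(8)) = ρ(8) = 6.
Hence πρ = [8 2 1 7 3 5 4 6].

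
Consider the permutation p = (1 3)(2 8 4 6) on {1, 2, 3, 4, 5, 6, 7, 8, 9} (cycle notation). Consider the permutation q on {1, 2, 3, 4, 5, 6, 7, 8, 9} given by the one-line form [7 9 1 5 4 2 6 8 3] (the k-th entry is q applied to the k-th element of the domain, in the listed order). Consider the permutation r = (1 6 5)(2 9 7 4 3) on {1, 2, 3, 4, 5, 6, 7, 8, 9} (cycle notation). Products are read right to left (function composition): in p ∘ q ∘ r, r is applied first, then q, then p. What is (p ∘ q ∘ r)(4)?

Chase 4: r(4) = 3; q(3) = 1; p(1) = 3. Hence (p ∘ q ∘ r)(4) = 3.

3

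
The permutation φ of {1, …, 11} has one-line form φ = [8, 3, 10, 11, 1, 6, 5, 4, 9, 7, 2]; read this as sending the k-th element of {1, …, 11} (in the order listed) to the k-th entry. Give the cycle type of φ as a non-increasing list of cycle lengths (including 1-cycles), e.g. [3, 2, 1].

[9, 1, 1]

The disjoint cycles are (1, 8, 4, 11, 2, 3, 10, 7, 5)(6)(9), with lengths 9, 1, 1 in non-increasing order.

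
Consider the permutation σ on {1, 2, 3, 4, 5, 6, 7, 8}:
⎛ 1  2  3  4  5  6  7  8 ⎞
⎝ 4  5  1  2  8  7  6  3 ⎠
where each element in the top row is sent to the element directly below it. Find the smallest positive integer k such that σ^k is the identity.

6

Decomposing into disjoint cycles gives cycle lengths 6, 2.
The order of σ is the least common multiple of its cycle lengths: lcm(6, 2) = 6.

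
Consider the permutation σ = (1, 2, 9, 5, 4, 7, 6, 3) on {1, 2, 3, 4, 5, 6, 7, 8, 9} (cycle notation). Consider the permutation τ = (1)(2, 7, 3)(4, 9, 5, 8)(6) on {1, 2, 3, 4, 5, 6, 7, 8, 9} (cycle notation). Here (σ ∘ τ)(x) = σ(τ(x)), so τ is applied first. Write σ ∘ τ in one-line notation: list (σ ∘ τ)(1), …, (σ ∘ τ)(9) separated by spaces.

2 6 9 5 8 3 1 7 4

Chase each element through τ then σ: 1 → 1 → 2; 2 → 7 → 6; 3 → 2 → 9; 4 → 9 → 5; 5 → 8 → 8; 6 → 6 → 3; 7 → 3 → 1; 8 → 4 → 7; 9 → 5 → 4.
Collecting the images, σ ∘ τ = [2 6 9 5 8 3 1 7 4].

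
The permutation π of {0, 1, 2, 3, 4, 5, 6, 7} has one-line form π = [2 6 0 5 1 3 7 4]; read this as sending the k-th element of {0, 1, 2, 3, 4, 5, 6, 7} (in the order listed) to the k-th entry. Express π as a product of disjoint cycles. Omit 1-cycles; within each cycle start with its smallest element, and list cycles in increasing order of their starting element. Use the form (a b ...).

(0 2)(1 6 7 4)(3 5)

Start at 0 and follow images: 0 → 2 → 0, giving the cycle (0 2).
Continuing from each remaining unvisited element yields (0 2)(1 6 7 4)(3 5).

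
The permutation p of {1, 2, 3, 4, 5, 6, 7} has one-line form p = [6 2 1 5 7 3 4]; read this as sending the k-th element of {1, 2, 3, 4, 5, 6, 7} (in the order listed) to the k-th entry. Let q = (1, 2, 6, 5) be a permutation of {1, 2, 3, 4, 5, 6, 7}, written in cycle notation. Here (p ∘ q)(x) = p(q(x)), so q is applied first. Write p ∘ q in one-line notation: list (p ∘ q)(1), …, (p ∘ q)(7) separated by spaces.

For each element, apply q then p: 1 → 2 → 2; 2 → 6 → 3; 3 → 3 → 1; 4 → 4 → 5; 5 → 1 → 6; 6 → 5 → 7; 7 → 7 → 4.
Collecting the images, p ∘ q = [2 3 1 5 6 7 4].

2 3 1 5 6 7 4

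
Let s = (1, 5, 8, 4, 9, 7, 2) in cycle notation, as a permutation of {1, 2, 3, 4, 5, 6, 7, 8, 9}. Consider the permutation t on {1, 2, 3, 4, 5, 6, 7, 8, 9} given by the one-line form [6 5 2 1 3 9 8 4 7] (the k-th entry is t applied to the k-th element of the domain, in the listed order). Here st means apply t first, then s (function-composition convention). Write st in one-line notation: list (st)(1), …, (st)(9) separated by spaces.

(st)(x) = s(t(x)). Computing each image: s(t(1)) = s(6) = 6, s(t(2)) = s(5) = 8, s(t(3)) = s(2) = 1, s(t(4)) = s(1) = 5, s(t(5)) = s(3) = 3, s(t(6)) = s(9) = 7, s(t(7)) = s(8) = 4, s(t(8)) = s(4) = 9, s(t(9)) = s(7) = 2.
Hence st = [6 8 1 5 3 7 4 9 2].

6 8 1 5 3 7 4 9 2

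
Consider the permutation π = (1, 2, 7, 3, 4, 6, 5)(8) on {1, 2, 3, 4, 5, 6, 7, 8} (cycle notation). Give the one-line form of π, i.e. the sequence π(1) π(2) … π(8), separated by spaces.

2 7 4 6 1 5 3 8

Image by image: 1→2, 2→7, 3→4, 4→6, 5→1, 6→5, 7→3, 8→8.
So the one-line form is 2 7 4 6 1 5 3 8.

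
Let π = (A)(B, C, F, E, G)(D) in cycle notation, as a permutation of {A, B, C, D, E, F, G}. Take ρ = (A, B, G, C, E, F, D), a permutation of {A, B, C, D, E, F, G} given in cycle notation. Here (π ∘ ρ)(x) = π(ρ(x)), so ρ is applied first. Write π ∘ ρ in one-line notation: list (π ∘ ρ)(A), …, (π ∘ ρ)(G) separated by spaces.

For each element, apply ρ then π: A → B → C; B → G → B; C → E → G; D → A → A; E → F → E; F → D → D; G → C → F.
Collecting the images, π ∘ ρ = [C B G A E D F].

C B G A E D F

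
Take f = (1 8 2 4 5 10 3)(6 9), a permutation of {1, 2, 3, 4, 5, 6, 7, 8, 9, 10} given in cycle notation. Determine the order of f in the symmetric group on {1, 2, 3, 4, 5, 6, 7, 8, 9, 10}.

14

The disjoint cycles have lengths 7, 2, 1.
The order of f is the least common multiple of its cycle lengths: lcm(7, 2) = 14.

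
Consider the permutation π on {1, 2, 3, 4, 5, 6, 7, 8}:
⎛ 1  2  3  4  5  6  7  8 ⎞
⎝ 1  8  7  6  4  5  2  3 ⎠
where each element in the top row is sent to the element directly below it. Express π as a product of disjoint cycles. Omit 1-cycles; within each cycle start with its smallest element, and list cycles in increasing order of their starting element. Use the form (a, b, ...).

(2, 8, 3, 7)(4, 6, 5)

Start at 2 and follow images: 2 → 8 → 3 → 7 → 2, giving the cycle (2, 8, 3, 7).
Continuing from each remaining unvisited element yields (2, 8, 3, 7)(4, 6, 5).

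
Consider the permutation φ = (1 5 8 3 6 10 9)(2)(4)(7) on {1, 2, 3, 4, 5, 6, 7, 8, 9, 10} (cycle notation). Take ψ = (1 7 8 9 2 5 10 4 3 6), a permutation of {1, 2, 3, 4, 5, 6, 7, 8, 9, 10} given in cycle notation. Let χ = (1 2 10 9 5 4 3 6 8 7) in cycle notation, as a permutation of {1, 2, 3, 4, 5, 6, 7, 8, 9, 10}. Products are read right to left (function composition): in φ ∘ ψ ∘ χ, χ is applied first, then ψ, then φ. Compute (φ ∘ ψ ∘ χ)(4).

Chase 4: χ(4) = 3; ψ(3) = 6; φ(6) = 10. Hence (φ ∘ ψ ∘ χ)(4) = 10.

10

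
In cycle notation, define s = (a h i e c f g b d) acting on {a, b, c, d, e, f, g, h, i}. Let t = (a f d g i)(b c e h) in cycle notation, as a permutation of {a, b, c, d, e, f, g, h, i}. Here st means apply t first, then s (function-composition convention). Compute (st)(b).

f

First apply t: t(b) = c, then s(c) = f. Thus (st)(b) = f.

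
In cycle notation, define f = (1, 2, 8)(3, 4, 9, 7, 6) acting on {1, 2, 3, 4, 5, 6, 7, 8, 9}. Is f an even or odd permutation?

even

The cycle lengths are 5, 3, 1.
A cycle is odd iff its length is even; f has 0 even-length cycles, so sgn(f) = (−1)^0 and f is even.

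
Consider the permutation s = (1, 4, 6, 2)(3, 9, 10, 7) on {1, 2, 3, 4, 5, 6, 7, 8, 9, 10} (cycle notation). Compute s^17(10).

10 lies in the 4-cycle (3, 9, 10, 7).
Powers repeat with period 4 on this cycle, and 17 mod 4 = 1, so s^17(10) = s^1(10).
Stepping 1 place around the cycle: 10 → 7.

7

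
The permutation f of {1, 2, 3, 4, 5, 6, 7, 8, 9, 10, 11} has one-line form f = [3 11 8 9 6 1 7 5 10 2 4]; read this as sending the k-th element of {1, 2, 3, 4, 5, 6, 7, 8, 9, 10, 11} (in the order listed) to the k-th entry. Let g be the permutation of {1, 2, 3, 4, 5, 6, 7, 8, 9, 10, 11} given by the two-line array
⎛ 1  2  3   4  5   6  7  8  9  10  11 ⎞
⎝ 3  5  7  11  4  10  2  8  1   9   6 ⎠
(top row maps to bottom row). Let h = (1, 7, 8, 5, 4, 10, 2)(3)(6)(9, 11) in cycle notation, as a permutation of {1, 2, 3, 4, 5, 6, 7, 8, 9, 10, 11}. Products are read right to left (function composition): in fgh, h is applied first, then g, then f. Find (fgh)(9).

1

(fgh)(9) = f(g(h(9))). h(9) = 11, then g(11) = 6, then f(6) = 1, so the result is 1.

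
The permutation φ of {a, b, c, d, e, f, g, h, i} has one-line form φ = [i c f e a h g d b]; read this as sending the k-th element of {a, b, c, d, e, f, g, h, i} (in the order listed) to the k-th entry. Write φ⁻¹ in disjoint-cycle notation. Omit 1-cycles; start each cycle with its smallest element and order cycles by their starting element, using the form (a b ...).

(a e d h f c b i)

The cycle decomposition of φ is (a i b c f h d e).
The inverse reverses every cycle; in canonical form, φ⁻¹ = (a e d h f c b i).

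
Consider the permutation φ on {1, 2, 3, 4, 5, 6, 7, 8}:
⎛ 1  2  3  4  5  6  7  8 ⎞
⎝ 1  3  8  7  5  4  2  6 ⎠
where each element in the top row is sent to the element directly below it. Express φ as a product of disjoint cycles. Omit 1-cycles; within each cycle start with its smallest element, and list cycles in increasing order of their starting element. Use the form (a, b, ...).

(2, 3, 8, 6, 4, 7)

Iterating φ from 2 gives 2 → 3 → 8 → 6 → 4 → 7 → 2; that is the 6-cycle (2, 3, 8, 6, 4, 7).
Continuing from each remaining unvisited element yields (2, 3, 8, 6, 4, 7).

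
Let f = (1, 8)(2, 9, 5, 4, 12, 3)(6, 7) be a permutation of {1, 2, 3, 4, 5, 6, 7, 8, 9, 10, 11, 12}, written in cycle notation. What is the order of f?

6

The disjoint cycles have lengths 6, 2, 2, 1, 1.
Since disjoint cycles commute, ord(f) = lcm(6, 2, 2) = 6.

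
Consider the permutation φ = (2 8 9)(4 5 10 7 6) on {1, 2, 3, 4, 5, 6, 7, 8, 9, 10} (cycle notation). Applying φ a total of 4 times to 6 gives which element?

6 lies in the 5-cycle (4 5 10 7 6).
Stepping 4 places around the cycle: 6 → 4 → 5 → 10 → 7.

7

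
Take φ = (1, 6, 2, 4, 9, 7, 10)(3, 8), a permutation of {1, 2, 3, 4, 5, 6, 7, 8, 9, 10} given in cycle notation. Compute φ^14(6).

6 lies in the 7-cycle (1, 6, 2, 4, 9, 7, 10).
Since the cycle has length 7, φ^14 acts on it the same as φ^0 (14 mod 7 = 0).
So φ^14(6) = 6.

6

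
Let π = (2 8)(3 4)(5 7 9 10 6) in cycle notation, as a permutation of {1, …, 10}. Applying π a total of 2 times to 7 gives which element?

10

7 lies in the 5-cycle (5 7 9 10 6).
Stepping 2 places around the cycle: 7 → 9 → 10.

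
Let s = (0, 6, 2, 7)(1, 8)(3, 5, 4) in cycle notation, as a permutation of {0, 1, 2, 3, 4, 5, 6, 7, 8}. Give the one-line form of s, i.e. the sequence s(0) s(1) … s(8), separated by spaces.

Image by image: 0↦6, 1↦8, 2↦7, 3↦5, 4↦3, 5↦4, 6↦2, 7↦0, 8↦1.
So the one-line form is 6 8 7 5 3 4 2 0 1.

6 8 7 5 3 4 2 0 1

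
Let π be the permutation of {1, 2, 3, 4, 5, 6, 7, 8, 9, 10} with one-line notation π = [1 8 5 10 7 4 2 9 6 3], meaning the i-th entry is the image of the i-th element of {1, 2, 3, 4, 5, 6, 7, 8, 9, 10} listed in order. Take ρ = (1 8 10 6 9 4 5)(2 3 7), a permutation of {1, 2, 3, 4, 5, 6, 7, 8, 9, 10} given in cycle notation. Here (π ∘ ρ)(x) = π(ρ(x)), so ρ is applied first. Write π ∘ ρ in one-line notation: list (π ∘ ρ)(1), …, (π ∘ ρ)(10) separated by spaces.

For each element, apply ρ then π: 1 → 8 → 9; 2 → 3 → 5; 3 → 7 → 2; 4 → 5 → 7; 5 → 1 → 1; 6 → 9 → 6; 7 → 2 → 8; 8 → 10 → 3; 9 → 4 → 10; 10 → 6 → 4.
Collecting the images, π ∘ ρ = [9 5 2 7 1 6 8 3 10 4].

9 5 2 7 1 6 8 3 10 4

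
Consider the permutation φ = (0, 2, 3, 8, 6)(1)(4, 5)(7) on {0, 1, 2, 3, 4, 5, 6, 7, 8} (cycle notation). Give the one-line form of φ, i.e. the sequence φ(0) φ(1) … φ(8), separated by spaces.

2 1 3 8 5 4 0 7 6

Image by image: 0↦2, 1↦1, 2↦3, 3↦8, 4↦5, 5↦4, 6↦0, 7↦7, 8↦6.
So the one-line form is 2 1 3 8 5 4 0 7 6.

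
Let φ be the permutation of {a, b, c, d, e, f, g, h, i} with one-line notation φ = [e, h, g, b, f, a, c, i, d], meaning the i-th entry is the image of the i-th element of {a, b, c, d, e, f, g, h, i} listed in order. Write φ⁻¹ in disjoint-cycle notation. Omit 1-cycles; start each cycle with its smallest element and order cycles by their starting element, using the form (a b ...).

First write φ in disjoint cycles: (a e f)(b h i d)(c g).
Reversing each cycle (and rotating so the smallest element leads) gives φ⁻¹ = (a f e)(b d i h)(c g).

(a f e)(b d i h)(c g)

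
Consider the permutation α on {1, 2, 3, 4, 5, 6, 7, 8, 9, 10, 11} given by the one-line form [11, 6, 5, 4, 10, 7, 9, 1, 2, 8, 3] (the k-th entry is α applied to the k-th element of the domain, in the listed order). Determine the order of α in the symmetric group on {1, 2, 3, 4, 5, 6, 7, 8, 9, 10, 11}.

12

Decomposing into disjoint cycles gives cycle lengths 6, 4, 1.
The order is lcm(6, 4) = 12.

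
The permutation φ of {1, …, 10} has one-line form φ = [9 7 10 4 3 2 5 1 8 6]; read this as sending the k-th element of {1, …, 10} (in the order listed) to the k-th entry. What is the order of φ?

Decomposing into disjoint cycles gives cycle lengths 6, 3, 1.
The order is lcm(6, 3) = 6.

6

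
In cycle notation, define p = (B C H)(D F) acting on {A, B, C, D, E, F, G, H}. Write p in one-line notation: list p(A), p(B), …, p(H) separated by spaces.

A C H F E D G B

Each element maps to the next entry in its cycle (wrapping to the front): A→A, B→C, C→H, D→F, E→E, F→D, G→G, H→B.
Listing these in domain order gives A C H F E D G B.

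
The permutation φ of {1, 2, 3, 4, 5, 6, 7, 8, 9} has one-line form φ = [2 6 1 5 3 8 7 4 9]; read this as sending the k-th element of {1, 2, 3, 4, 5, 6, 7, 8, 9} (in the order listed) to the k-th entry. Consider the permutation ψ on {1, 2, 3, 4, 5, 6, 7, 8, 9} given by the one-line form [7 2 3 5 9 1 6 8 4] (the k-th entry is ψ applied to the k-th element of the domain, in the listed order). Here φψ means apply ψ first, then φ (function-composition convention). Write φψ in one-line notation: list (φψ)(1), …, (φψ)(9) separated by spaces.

7 6 1 3 9 2 8 4 5

Chase each element through ψ then φ: 1 → 7 → 7; 2 → 2 → 6; 3 → 3 → 1; 4 → 5 → 3; 5 → 9 → 9; 6 → 1 → 2; 7 → 6 → 8; 8 → 8 → 4; 9 → 4 → 5.
Collecting the images, φψ = [7 6 1 3 9 2 8 4 5].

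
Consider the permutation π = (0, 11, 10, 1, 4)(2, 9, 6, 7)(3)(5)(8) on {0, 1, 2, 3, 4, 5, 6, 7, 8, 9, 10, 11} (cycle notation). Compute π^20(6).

6 lies in the 4-cycle (2, 9, 6, 7).
On a 4-cycle, π^4 is the identity, so π^20 = π^0 there (20 ≡ 0 mod 4).
So π^20(6) = 6.

6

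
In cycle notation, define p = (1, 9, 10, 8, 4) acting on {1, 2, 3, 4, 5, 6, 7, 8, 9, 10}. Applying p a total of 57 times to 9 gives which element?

9 lies in the 5-cycle (1, 9, 10, 8, 4).
Powers repeat with period 5 on this cycle, and 57 mod 5 = 2, so p^57(9) = p^2(9).
Advancing 2 steps from 9: 9 → 10 → 8.

8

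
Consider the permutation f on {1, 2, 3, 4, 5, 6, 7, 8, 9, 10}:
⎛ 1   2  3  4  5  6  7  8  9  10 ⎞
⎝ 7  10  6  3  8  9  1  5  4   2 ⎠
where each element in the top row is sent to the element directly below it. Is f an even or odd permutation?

even

In disjoint-cycle form the cycle lengths are 4, 2, 2, 2.
A cycle is odd iff its length is even; f has 4 even-length cycles, so sgn(f) = (−1)^4 and f is even.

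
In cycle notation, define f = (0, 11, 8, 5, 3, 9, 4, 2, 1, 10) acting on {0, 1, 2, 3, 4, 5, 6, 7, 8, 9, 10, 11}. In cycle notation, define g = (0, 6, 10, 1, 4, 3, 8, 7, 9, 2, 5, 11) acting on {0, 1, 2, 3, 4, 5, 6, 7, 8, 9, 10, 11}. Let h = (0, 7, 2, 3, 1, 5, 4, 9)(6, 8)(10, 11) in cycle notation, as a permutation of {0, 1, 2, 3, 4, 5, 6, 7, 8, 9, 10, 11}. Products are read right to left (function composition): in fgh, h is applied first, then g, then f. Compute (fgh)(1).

Chase 1: h(1) = 5; g(5) = 11; f(11) = 8. Hence (fgh)(1) = 8.

8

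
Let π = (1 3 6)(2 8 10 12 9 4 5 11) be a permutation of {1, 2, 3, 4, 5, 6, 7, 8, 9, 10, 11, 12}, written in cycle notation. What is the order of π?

The cycle type of π is (8, 3, 1).
The order is lcm(8, 3) = 24.

24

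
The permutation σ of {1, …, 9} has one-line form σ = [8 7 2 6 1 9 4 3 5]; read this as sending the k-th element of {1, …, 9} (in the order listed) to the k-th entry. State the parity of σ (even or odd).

even

In disjoint-cycle form the cycle lengths are 9.
A cycle is odd iff its length is even; σ has 0 even-length cycles, so sgn(σ) = (−1)^0 and σ is even.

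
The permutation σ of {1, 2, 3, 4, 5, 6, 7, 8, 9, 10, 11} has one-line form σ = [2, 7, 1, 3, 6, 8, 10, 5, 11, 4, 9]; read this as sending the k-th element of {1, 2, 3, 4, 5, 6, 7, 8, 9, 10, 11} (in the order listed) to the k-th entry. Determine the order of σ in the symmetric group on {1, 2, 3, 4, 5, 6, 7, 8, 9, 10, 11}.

6

Writing σ as disjoint cycles, the cycle lengths are 6, 3, 2.
The order of σ is the least common multiple of its cycle lengths: lcm(6, 3, 2) = 6.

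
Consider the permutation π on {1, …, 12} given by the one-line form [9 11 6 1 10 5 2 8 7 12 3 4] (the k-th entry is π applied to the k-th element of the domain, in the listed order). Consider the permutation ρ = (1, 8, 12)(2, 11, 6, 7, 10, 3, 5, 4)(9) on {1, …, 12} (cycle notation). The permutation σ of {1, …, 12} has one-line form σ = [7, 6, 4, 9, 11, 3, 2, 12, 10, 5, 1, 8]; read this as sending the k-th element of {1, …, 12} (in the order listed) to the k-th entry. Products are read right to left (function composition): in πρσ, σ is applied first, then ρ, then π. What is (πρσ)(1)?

Apply the permutations in order: σ(1) = 7, then ρ(7) = 10, then π(10) = 12. So (πρσ)(1) = 12.

12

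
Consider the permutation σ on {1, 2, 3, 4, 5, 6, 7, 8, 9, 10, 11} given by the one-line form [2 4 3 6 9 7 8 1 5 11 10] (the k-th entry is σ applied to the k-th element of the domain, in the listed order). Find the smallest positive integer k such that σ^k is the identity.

The disjoint-cycle form of σ has cycle lengths 6, 2, 2, 1.
The order of σ is the least common multiple of its cycle lengths: lcm(6, 2, 2) = 6.

6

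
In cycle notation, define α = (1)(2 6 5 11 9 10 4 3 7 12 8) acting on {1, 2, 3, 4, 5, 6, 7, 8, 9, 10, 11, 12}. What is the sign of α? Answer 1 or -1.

The cycle lengths are 11, 1.
A cycle of length ℓ contributes ℓ−1 transpositions, so α is a product of 10 transpositions — even.

1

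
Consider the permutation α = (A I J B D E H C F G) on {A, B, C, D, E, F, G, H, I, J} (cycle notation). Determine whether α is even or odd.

The cycle lengths are 10.
A cycle is odd iff its length is even; α has 1 even-length cycle, so sgn(α) = (−1)^1 and α is odd.

odd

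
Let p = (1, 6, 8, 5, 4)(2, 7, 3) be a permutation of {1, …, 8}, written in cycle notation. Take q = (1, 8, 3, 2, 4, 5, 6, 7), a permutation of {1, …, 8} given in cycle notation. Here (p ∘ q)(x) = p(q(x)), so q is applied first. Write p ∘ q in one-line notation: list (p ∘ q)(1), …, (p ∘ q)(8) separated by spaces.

(p ∘ q)(x) = p(q(x)). Computing each image: p(q(1)) = p(8) = 5, p(q(2)) = p(4) = 1, p(q(3)) = p(2) = 7, p(q(4)) = p(5) = 4, p(q(5)) = p(6) = 8, p(q(6)) = p(7) = 3, p(q(7)) = p(1) = 6, p(q(8)) = p(3) = 2.
Hence p ∘ q = [5 1 7 4 8 3 6 2].

5 1 7 4 8 3 6 2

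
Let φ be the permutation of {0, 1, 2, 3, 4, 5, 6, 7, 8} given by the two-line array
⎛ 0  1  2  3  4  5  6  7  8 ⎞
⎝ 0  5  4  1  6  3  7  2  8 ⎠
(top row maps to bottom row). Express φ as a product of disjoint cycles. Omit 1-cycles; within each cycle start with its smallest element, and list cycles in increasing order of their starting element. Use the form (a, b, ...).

Start at 1 and follow images: 1 → 5 → 3 → 1, giving the cycle (1, 5, 3).
Repeating from the next unused element and collecting all non-trivial cycles gives (1, 5, 3)(2, 4, 6, 7).

(1, 5, 3)(2, 4, 6, 7)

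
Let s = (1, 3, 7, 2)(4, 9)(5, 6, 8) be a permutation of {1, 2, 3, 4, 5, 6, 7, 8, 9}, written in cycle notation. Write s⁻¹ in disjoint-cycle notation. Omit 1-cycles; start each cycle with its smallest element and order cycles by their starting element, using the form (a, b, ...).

The inverse reverses each cycle.
Reversing each cycle of s and rotating so the smallest element leads gives (1, 2, 7, 3)(4, 9)(5, 8, 6).

(1, 2, 7, 3)(4, 9)(5, 8, 6)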